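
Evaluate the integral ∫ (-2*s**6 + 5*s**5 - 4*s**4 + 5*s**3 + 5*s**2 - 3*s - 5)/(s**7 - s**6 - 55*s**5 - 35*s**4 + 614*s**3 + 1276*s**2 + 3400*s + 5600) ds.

-158933*log(s - 7)/125928 + 497*log(s - 5)/1044 - 53*log(s + 2)/432 + 14569*log(s + 4)/3960 - 9973*log(s + 5)/2088 + 741*log(s**2 + 4)/245920 + 2673*atan(s/2)/122960 + C

Factor the denominator: (s - 7)*(s - 5)*(s + 2)*(s + 4)*(s + 5)*(s**2 + 4).
Partial-fraction decomposition: 3*(247*s + 1782)/(122960*(s**2 + 4)) - 9973/(2088*(s + 5)) + 14569/(3960*(s + 4)) - 53/(432*(s + 2)) + 497/(1044*(s - 5)) - 158933/(125928*(s - 7)).
Integrate each term; A/(s−a) gives A·log|s−a|; the (Bs+D)/(s²+p²) term gives a log and an atan.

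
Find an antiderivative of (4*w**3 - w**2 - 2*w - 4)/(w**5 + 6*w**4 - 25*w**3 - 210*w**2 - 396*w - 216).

Factor the denominator: (w - 6)*(w + 1)*(w + 2)*(w + 3)*(w + 6).
Partial-fraction decomposition: -223/(180*(w + 6)) + 115/(54*(w + 3)) - 9/(8*(w + 2)) + 1/(10*(w + 1)) + 29/(216*(w - 6)).
Integrate each term: A/(w−a) contributes A·log|w−a|.

29*log(w - 6)/216 + log(w + 1)/10 - 9*log(w + 2)/8 + 115*log(w + 3)/54 - 223*log(w + 6)/180 + C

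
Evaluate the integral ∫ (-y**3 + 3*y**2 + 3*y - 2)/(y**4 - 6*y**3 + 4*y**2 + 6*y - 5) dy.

-37*log(y - 5)/96 - 21*log(y - 1)/32 + log(y + 1)/24 + 3/(8*y - 8) + C

Factor the denominator: (y - 5)*(y - 1)**2*(y + 1).
Partial-fraction decomposition: 1/(24*(y + 1)) - 21/(32*(y - 1)) - 3/(8*(y - 1)**2) - 37/(96*(y - 5)).
Integrate each term; A/(y−a) gives A·log|y−a|; A/(y−a)² gives −A/(y−a).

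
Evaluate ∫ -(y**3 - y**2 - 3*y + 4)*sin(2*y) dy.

Use integration by parts with u = y**3 - y**2 - 3*y + 4, dv = -sin(2*y) dy, so v = cos(2*y)/2.
Apply parts 3 times (tabular method): alternate signs, differentiate u down to 0, integrate dv up.

y**3*cos(2*y)/2 - 3*y**2*sin(2*y)/4 - y**2*cos(2*y)/2 + y*sin(2*y)/2 - 9*y*cos(2*y)/4 + 9*sin(2*y)/8 + 9*cos(2*y)/4 + C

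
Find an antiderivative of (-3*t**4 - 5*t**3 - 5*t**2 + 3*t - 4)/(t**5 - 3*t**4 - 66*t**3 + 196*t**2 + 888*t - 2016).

Factor the denominator: (t - 6)**2*(t - 2)*(t + 4)*(t + 7).
Partial-fraction decomposition: -5758/(4563*(t + 7)) + 68/(225*(t + 4)) - 53/(432*(t - 2)) - 129633/(67600*(t - 6)) - 2567/(260*(t - 6)**2).
Integrate each term; A/(t−a) gives A·log|t−a|; A/(t−a)² gives −A/(t−a).

-129633*log(t - 6)/67600 - 53*log(t - 2)/432 + 68*log(t + 4)/225 - 5758*log(t + 7)/4563 + 2567/(260*t - 1560) + C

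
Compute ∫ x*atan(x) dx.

x**2*atan(x)/2 - x/2 + atan(x)/2 + C

Use integration by parts with u = arctan(x), dv = x dx.
Then du = 1/(x**2 + 1) dx.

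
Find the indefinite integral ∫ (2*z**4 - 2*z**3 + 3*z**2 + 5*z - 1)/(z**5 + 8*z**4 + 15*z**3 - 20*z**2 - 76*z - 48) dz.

Factor the denominator: (z - 2)*(z + 1)*(z + 2)*(z + 3)*(z + 4).
Partial-fraction decomposition: 667/(36*(z + 4)) - 227/(10*(z + 3)) + 49/(8*(z + 2)) - 1/(18*(z + 1)) + 37/(360*(z - 2)).
Integrate each term: A/(z−a) contributes A·log|z−a|.

37*log(z - 2)/360 - log(z + 1)/18 + 49*log(z + 2)/8 - 227*log(z + 3)/10 + 667*log(z + 4)/36 + C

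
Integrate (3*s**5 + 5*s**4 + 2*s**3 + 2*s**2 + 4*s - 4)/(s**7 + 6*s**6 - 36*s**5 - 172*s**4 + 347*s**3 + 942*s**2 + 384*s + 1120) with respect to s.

Factor the denominator: (s - 4)**2*(s + 2)*(s + 5)*(s + 7)*(s**2 + 1).
Partial-fraction decomposition: (267*s + 31)/(72250*(s**2 + 1)) - 9759/(15125*(s + 7)) + 83/(162*(s + 5)) - 1/(75*(s + 2)) + 403673/(2832489*(s - 4)) + 754/(1683*(s - 4)**2).
Integrate each term; A/(s−a) gives A·log|s−a|; the (Bs+D)/(s²+p²) term gives a log and an atan.

403673*log(s - 4)/2832489 - log(s + 2)/75 + 83*log(s + 5)/162 - 9759*log(s + 7)/15125 + 267*log(s**2 + 1)/144500 + 31*atan(s)/72250 - 754/(1683*s - 6732) + C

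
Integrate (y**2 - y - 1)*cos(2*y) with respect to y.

y**2*sin(2*y)/2 - y*sin(2*y)/2 + y*cos(2*y)/2 - 3*sin(2*y)/4 - cos(2*y)/4 + C

Use integration by parts with u = y**2 - y - 1, dv = cos(2*y) dy, so v = sin(2*y)/2.
Apply parts 2 times (tabular method): alternate signs, differentiate u down to 0, integrate dv up.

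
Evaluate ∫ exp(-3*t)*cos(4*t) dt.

Let I denote the integral. Integrate by parts with u = cos(4*t), dv = exp(-3*t) dt, so v = -exp(-3*t)/3: I = -exp(-3*t)*cos(4*t)/3 − (4/3)·∫ exp(-3*t)*sin(4*t) dt.
Apply parts again with u = sin(4*t), dv = exp(-3*t) dt: ∫ exp(-3*t)*sin(4*t) dt = -exp(-3*t)*sin(4*t)/3 + (4/3)·I. Substituting back brings back I: I = 4*exp(-3*t)*sin(4*t)/9 - exp(-3*t)*cos(4*t)/3 − (16/9)·I.
Solving for I: (1 + 16/9)·I equals the remaining terms, so I = (9/25)·(4*exp(-3*t)*sin(4*t)/9 - exp(-3*t)*cos(4*t)/3).

4*exp(-3*t)*sin(4*t)/25 - 3*exp(-3*t)*cos(4*t)/25 + C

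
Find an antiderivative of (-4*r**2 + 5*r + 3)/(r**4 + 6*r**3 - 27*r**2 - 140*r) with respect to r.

Factor the denominator: r*(r - 5)*(r + 4)*(r + 7).
Partial-fraction decomposition: 19/(21*(r + 7)) - 3/(4*(r + 4)) - 2/(15*(r - 5)) - 3/(140*r).
Integrate each term: A/(r−a) contributes A·log|r−a|.

-3*log(r)/140 - 2*log(r - 5)/15 - 3*log(r + 4)/4 + 19*log(r + 7)/21 + C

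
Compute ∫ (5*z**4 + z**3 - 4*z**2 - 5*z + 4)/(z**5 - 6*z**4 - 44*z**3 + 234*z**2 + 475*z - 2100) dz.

12121*log(z - 7)/1056 - 1043*log(z - 5)/120 + 55*log(z - 3)/64 - 56*log(z + 4)/33 + 2929*log(z + 5)/960 + C

Factor the denominator: (z - 7)*(z - 5)*(z - 3)*(z + 4)*(z + 5).
Partial-fraction decomposition: 2929/(960*(z + 5)) - 56/(33*(z + 4)) + 55/(64*(z - 3)) - 1043/(120*(z - 5)) + 12121/(1056*(z - 7)).
Integrate each term: A/(z−a) contributes A·log|z−a|.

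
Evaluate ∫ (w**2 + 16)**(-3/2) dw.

w/(16*sqrt(w**2 + 16)) + C

Substitute w = 4·tan(θ), so dw = 4·sec(θ)^2 dθ and the radical becomes sqrt(w**2 + 16) = 4·sec(θ) by the Pythagorean identity.
Integrate the resulting trig expression in θ, then back-substitute tan(θ) = w/4, sec(θ) = sqrt(w**2 + 16)/4 (absorbing any constant into C).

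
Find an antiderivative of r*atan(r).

Use integration by parts with u = arctan(r), dv = r dr.
Then du = 1/(r**2 + 1) dr.

r**2*atan(r)/2 - r/2 + atan(r)/2 + C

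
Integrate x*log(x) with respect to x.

x**2*log(x)/2 - x**2/4 + C

Use integration by parts with u = log(x), dv = x dx.
Then du = 1/x dx and v = x**2/2.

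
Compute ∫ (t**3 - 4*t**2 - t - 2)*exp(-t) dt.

Use integration by parts with u = t**3 - 4*t**2 - t - 2, dv = exp(-t) dt, so v = -exp(-t).
Apply parts 3 times (tabular method): alternate signs, differentiate u down to 0, integrate dv up.

(-t**3 + t**2 + 3*t + 5)*exp(-t) + C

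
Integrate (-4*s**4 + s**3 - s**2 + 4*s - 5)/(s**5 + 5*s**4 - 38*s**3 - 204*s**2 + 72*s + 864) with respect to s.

Factor the denominator: (s - 6)*(s - 2)*(s + 3)*(s + 4)*(s + 6).
Partial-fraction decomposition: -5465/(576*(s + 6)) + 75/(8*(s + 4)) - 377/(135*(s + 3)) + 19/(320*(s - 2)) - 997/(864*(s - 6)).
Integrate each term: A/(s−a) contributes A·log|s−a|.

-997*log(s - 6)/864 + 19*log(s - 2)/320 - 377*log(s + 3)/135 + 75*log(s + 4)/8 - 5465*log(s + 6)/576 + C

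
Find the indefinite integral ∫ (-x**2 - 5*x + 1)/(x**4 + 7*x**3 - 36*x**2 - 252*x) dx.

Factor the denominator: x*(x - 6)*(x + 6)*(x + 7).
Partial-fraction decomposition: 1/(7*(x + 7)) - 5/(72*(x + 6)) - 5/(72*(x - 6)) - 1/(252*x).
Integrate each term: A/(x−a) contributes A·log|x−a|.

-log(x)/252 + log(x + 7)/7 - 5*log(x**2 - 36)/72 + C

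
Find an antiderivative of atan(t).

t*atan(t) - log(t**2 + 1)/2 + C

Use integration by parts with u = arctan(t), dv = dt.
Then du = 1/(t**2 + 1) dt.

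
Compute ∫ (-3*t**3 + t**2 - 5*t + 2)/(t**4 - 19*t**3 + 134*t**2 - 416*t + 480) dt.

Factor the denominator: (t - 6)*(t - 5)*(t - 4)**2.
Partial-fraction decomposition: -216/(t - 4) - 97/(t - 4)**2 + 373/(t - 5) - 160/(t - 6).
Integrate each term; A/(t−a) gives A·log|t−a|; A/(t−a)² gives −A/(t−a).

-160*log(t - 6) + 373*log(t - 5) - 216*log(t - 4) + 97/(t - 4) + C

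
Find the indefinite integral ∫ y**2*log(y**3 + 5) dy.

Let u = y**3 + 5, so du = (3*y**2) dy.
The integral becomes (1/3)·∫ log(u) du; integrate by parts with u′=log(u), dv′=du.

y**3*log(y**3 + 5)/3 - y**3/3 + 5*log(y**3 + 5)/3 + C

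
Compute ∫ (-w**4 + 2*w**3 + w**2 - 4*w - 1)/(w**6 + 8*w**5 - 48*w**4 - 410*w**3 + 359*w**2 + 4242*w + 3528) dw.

Factor the denominator: (w - 6)*(w - 4)*(w + 1)*(w + 3)*(w + 7)**2.
Partial-fraction decomposition: -192065/(5889312*(w + 7)) - 3011/(3432*(w + 7)**2) + 115/(2016*(w + 3)) + 1/(2520*(w + 1)) + 129/(8470*(w - 4)) - 853/(21294*(w - 6)).
Integrate each term; A/(w−a) gives A·log|w−a|; A/(w−a)² gives −A/(w−a).

-853*log(w - 6)/21294 + 129*log(w - 4)/8470 + log(w + 1)/2520 + 115*log(w + 3)/2016 - 192065*log(w + 7)/5889312 + 3011/(3432*w + 24024) + C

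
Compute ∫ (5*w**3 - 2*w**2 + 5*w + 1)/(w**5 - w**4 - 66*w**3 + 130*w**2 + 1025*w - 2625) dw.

-3041*log(w - 5)/14400 + 133*log(w - 3)/320 + 699*log(w + 5)/1600 - 1847*log(w + 7)/2880 - 601/(240*w - 1200) + C

Factor the denominator: (w - 5)**2*(w - 3)*(w + 5)*(w + 7).
Partial-fraction decomposition: -1847/(2880*(w + 7)) + 699/(1600*(w + 5)) + 133/(320*(w - 3)) - 3041/(14400*(w - 5)) + 601/(240*(w - 5)**2).
Integrate each term; A/(w−a) gives A·log|w−a|; A/(w−a)² gives −A/(w−a).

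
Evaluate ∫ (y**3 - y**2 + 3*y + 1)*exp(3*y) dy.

Use integration by parts with u = y**3 - y**2 + 3*y + 1, dv = exp(3*y) dy, so v = exp(3*y)/3.
Apply parts 3 times (tabular method): alternate signs, differentiate u down to 0, integrate dv up.

(9*y**3 - 18*y**2 + 39*y - 4)*exp(3*y)/27 + C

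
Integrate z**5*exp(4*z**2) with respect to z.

(8*z**4 - 4*z**2 + 1)*exp(4*z**2)/64 + C

Let u = z², du = 2z dz; rewrite as (1/2)∫ u^2·exp(4u) du.
Now integrate by parts 2 times.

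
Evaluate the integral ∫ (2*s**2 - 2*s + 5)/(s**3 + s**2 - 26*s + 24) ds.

Factor the denominator: (s - 4)*(s - 1)*(s + 6).
Partial-fraction decomposition: 89/(70*(s + 6)) - 5/(21*(s - 1)) + 29/(30*(s - 4)).
Integrate each term: A/(s−a) contributes A·log|s−a|.

29*log(s - 4)/30 - 5*log(s - 1)/21 + 89*log(s + 6)/70 + C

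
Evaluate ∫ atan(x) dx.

x*atan(x) - log(x**2 + 1)/2 + C

Use integration by parts with u = arctan(x), dv = dx.
Then du = 1/(x**2 + 1) dx.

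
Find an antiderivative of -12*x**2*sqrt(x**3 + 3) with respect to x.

-8*(x**3 + 3)**(3/2)/3 + C

Let u = x**3 + 3, so du = (3*x**2) dx.
Rewriting, the integral becomes -4·∫ √u du = -4·(2/3)u^(3/2).
Substituting back, u = x**3 + 3.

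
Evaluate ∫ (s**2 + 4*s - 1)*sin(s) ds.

-s**2*cos(s) + 2*s*sin(s) - 4*s*cos(s) + 4*sin(s) + 3*cos(s) + C

Use integration by parts with u = s**2 + 4*s - 1, dv = sin(s) ds, so v = -cos(s).
Apply parts 2 times (tabular method): alternate signs, differentiate u down to 0, integrate dv up.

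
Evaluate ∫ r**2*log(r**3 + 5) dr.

r**3*log(r**3 + 5)/3 - r**3/3 + 5*log(r**3 + 5)/3 + C

Let u = r**3 + 5, so du = (3*r**2) dr.
The integral becomes (1/3)·∫ log(u) du; integrate by parts with u′=log(u), dv′=du.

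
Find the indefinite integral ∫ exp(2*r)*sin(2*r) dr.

Let I denote the integral. Integrate by parts with u = sin(2*r), dv = exp(2*r) dr, so v = exp(2*r)/2: I = exp(2*r)*sin(2*r)/2 − ∫ exp(2*r)*cos(2*r) dr.
Apply parts again with u = cos(2*r), dv = exp(2*r) dr: ∫ exp(2*r)*cos(2*r) dr = exp(2*r)*cos(2*r)/2 + I. Substituting back brings back I: I = exp(2*r)*sin(2*r)/2 - exp(2*r)*cos(2*r)/2 − I.
Solving for I: (1 + 1)·I equals the remaining terms, so I = (1/2)·(exp(2*r)*sin(2*r)/2 - exp(2*r)*cos(2*r)/2).

exp(2*r)*sin(2*r)/4 - exp(2*r)*cos(2*r)/4 + C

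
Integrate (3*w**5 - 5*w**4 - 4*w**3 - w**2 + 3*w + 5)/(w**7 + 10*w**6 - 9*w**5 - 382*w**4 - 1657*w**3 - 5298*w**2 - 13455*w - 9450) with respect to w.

37021*log(w - 7)/868608 + 3*log(w + 1)/6400 + 819653*log(w + 5)/83232 - 28993*log(w + 6)/2925 + 160181*log(w**2 + 9)/15085800 - 98848*atan(w/3)/1885725 + 12035/(1632*w + 8160) + C

Factor the denominator: (w - 7)*(w + 1)*(w + 5)**2*(w + 6)*(w**2 + 9).
Partial-fraction decomposition: (160181*w - 1186176)/(7542900*(w**2 + 9)) - 28993/(2925*(w + 6)) + 819653/(83232*(w + 5)) - 12035/(1632*(w + 5)**2) + 3/(6400*(w + 1)) + 37021/(868608*(w - 7)).
Integrate each term; A/(w−a) gives A·log|w−a|; the (Bw+D)/(w²+p²) term gives a log and an atan.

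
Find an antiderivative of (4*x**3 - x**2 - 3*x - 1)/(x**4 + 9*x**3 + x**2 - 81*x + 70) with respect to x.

log(x - 2)/3 + log(x - 1)/48 - 73*log(x + 5)/12 + 467*log(x + 7)/48 + C

Factor the denominator: (x - 2)*(x - 1)*(x + 5)*(x + 7).
Partial-fraction decomposition: 467/(48*(x + 7)) - 73/(12*(x + 5)) + 1/(48*(x - 1)) + 1/(3*(x - 2)).
Integrate each term: A/(x−a) contributes A·log|x−a|.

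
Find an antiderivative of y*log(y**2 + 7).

y**2*log(y**2 + 7)/2 - y**2/2 + 7*log(y**2 + 7)/2 + C

Let u = y**2 + 7, so du = (2*y) dy.
The integral becomes (1/2)·∫ log(u) du; integrate by parts with u′=log(u), dv′=du.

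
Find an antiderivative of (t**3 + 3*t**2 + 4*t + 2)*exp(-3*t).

Use integration by parts with u = t**3 + 3*t**2 + 4*t + 2, dv = exp(-3*t) dt, so v = -exp(-3*t)/3.
Apply parts 3 times (tabular method): alternate signs, differentiate u down to 0, integrate dv up.

(-9*t**3 - 36*t**2 - 60*t - 38)*exp(-3*t)/27 + C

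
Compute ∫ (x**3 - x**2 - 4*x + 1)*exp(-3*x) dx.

(-3*x**3 + 12*x + 1)*exp(-3*x)/9 + C

Use integration by parts with u = x**3 - x**2 - 4*x + 1, dv = exp(-3*x) dx, so v = -exp(-3*x)/3.
Apply parts 3 times (tabular method): alternate signs, differentiate u down to 0, integrate dv up.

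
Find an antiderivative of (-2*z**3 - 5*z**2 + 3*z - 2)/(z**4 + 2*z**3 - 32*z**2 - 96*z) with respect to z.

Factor the denominator: z*(z - 6)*(z + 4)**2.
Partial-fraction decomposition: -411/(400*(z + 4)) + 17/(20*(z + 4)**2) - 149/(150*(z - 6)) + 1/(48*z).
Integrate each term; A/(z−a) gives A·log|z−a|; A/(z−a)² gives −A/(z−a).

log(z)/48 - 149*log(z - 6)/150 - 411*log(z + 4)/400 - 17/(20*z + 80) + C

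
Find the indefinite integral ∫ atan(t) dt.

Use integration by parts with u = arctan(t), dv = dt.
Then du = 1/(t**2 + 1) dt.

t*atan(t) - log(t**2 + 1)/2 + C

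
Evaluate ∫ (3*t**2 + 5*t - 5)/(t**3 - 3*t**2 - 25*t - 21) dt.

Factor the denominator: (t - 7)*(t + 1)*(t + 3).
Partial-fraction decomposition: 7/(20*(t + 3)) + 7/(16*(t + 1)) + 177/(80*(t - 7)).
Integrate each term: A/(t−a) contributes A·log|t−a|.

177*log(t - 7)/80 + 7*log(t + 1)/16 + 7*log(t + 3)/20 + C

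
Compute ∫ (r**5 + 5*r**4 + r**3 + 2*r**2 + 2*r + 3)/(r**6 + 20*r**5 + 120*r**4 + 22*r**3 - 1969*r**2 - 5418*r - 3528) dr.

2411*log(r - 4)/42350 - log(r + 1)/300 + 25*log(r + 3)/112 + 483*log(r + 6)/50 - 51905*log(r + 7)/5808 + 843/(44*r + 308) + C

Factor the denominator: (r - 4)*(r + 1)*(r + 3)*(r + 6)*(r + 7)**2.
Partial-fraction decomposition: -51905/(5808*(r + 7)) - 843/(44*(r + 7)**2) + 483/(50*(r + 6)) + 25/(112*(r + 3)) - 1/(300*(r + 1)) + 2411/(42350*(r - 4)).
Integrate each term; A/(r−a) gives A·log|r−a|; A/(r−a)² gives −A/(r−a).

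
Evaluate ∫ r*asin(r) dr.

Use integration by parts with u = arcsin(r), dv = r dr.
Then du = 1/sqrt(-r**2 + 1) dr.

r**2*asin(r)/2 + r*sqrt(-r**2 + 1)/4 - asin(r)/4 + C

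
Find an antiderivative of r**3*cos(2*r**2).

r**2*sin(2*r**2)/4 + cos(2*r**2)/8 + C

Let u = r², du = 2r dr; rewrite as (1/2)∫ u^1·cos(2u) du.
Now integrate by parts 1 time.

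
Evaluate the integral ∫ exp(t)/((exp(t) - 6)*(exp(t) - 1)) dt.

log(exp(t) - 6)/5 - log(exp(t) - 1)/5 + C

Let u = e^t, du = e^t dt.
The integral becomes ∫ du/((u-6)(u-1)); decompose into partial fractions.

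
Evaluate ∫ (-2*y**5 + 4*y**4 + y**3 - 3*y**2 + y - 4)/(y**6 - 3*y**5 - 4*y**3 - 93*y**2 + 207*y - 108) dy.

Factor the denominator: (y - 4)*(y - 1)**2*(y + 3)*(y**2 + 9).
Partial-fraction decomposition: -(857*y + 489)/(900*(y**2 + 9)) - 107/(288*(y + 3)) - 29/(800*(y - 1)) + 1/(40*(y - 1)**2) - 16/(25*(y - 4)).
Integrate each term; A/(y−a) gives A·log|y−a|; the (By+D)/(y²+p²) term gives a log and an atan.

-16*log(y - 4)/25 - 29*log(y - 1)/800 - 107*log(y + 3)/288 - 857*log(y**2 + 9)/1800 - 163*atan(y/3)/900 - 1/(40*y - 40) + C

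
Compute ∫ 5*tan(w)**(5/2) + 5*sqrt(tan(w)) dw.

Let u = tan(w), so du = (tan(w)**2 + 1) dw.
Rewriting, the integral becomes 5·∫ √u du = 5·(2/3)u^(3/2).
Substituting back, u = tan(w).

10*tan(w)**(3/2)/3 + C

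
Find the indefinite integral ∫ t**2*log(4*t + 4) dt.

t**3*log(4*t + 4)/3 - t**3/9 + t**2/6 - t/3 + log(t + 1)/3 + C

Use integration by parts with u = log(4*t + 4), dv = t**2 dt.
Then du = 4/(4*t + 4) dt and v = t**3/3.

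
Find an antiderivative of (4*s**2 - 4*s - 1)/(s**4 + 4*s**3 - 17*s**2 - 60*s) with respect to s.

log(s)/60 + 47*log(s - 4)/252 + 47*log(s + 3)/42 - 119*log(s + 5)/90 + C

Factor the denominator: s*(s - 4)*(s + 3)*(s + 5).
Partial-fraction decomposition: -119/(90*(s + 5)) + 47/(42*(s + 3)) + 47/(252*(s - 4)) + 1/(60*s).
Integrate each term: A/(s−a) contributes A·log|s−a|.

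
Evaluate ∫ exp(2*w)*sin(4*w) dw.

Let I denote the integral. Integrate by parts with u = sin(4*w), dv = exp(2*w) dw, so v = exp(2*w)/2: I = exp(2*w)*sin(4*w)/2 − 2·∫ exp(2*w)*cos(4*w) dw.
Apply parts again with u = cos(4*w), dv = exp(2*w) dw: ∫ exp(2*w)*cos(4*w) dw = exp(2*w)*cos(4*w)/2 + 2·I. Substituting back brings back I: I = exp(2*w)*sin(4*w)/2 - exp(2*w)*cos(4*w) − 4·I.
Solving for I: (1 + 4)·I equals the remaining terms, so I = (1/5)·(exp(2*w)*sin(4*w)/2 - exp(2*w)*cos(4*w)).

exp(2*w)*sin(4*w)/10 - exp(2*w)*cos(4*w)/5 + C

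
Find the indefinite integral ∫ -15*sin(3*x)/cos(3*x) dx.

5*log(cos(3*x)) + C

Let u = cos(3*x), so du = (-3*sin(3*x)) dx.
Rewriting, the integral becomes 5·∫ 1/u du = 5·log(u).
Substituting back, u = cos(3*x).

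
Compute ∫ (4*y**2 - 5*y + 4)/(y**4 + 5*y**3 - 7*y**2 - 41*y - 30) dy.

Factor the denominator: (y - 3)*(y + 1)*(y + 2)*(y + 5).
Partial-fraction decomposition: -43/(32*(y + 5)) + 2/(y + 2) - 13/(16*(y + 1)) + 5/(32*(y - 3)).
Integrate each term: A/(y−a) contributes A·log|y−a|.

5*log(y - 3)/32 - 13*log(y + 1)/16 + 2*log(y + 2) - 43*log(y + 5)/32 + C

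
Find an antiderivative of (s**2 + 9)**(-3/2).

Substitute s = 3·tan(θ), so ds = 3·sec(θ)^2 dθ and the radical becomes sqrt(s**2 + 9) = 3·sec(θ) by the Pythagorean identity.
Integrate the resulting trig expression in θ, then back-substitute tan(θ) = s/3, sec(θ) = sqrt(s**2 + 9)/3 (absorbing any constant into C).

s/(9*sqrt(s**2 + 9)) + C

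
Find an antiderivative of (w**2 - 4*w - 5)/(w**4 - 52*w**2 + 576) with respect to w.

7*log(w - 6)/240 + log(w - 4)/32 + 27*log(w + 4)/160 - 11*log(w + 6)/48 + C

Factor the denominator: (w - 6)*(w - 4)*(w + 4)*(w + 6).
Partial-fraction decomposition: -11/(48*(w + 6)) + 27/(160*(w + 4)) + 1/(32*(w - 4)) + 7/(240*(w - 6)).
Integrate each term: A/(w−a) contributes A·log|w−a|.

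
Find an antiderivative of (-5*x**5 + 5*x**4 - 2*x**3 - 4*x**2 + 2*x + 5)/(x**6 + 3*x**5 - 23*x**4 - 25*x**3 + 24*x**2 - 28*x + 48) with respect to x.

-4019*log(x - 4)/3060 - log(x - 1)/126 + 241*log(x + 2)/360 - 45641*log(x + 6)/10360 + 361*log(x**2 + 1)/12580 + 1053*atan(x)/6290 + C

Factor the denominator: (x - 4)*(x - 1)*(x + 2)*(x + 6)*(x**2 + 1).
Partial-fraction decomposition: (361*x + 1053)/(6290*(x**2 + 1)) - 45641/(10360*(x + 6)) + 241/(360*(x + 2)) - 1/(126*(x - 1)) - 4019/(3060*(x - 4)).
Integrate each term; A/(x−a) gives A·log|x−a|; the (Bx+D)/(x²+p²) term gives a log and an atan.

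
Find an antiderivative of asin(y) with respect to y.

Use integration by parts with u = arcsin(y), dv = dy.
Then du = 1/sqrt(-y**2 + 1) dy.

y*asin(y) + sqrt(-y**2 + 1) + C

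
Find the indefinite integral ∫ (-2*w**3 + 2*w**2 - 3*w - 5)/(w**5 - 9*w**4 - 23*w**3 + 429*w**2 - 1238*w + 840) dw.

Factor the denominator: (w - 6)*(w - 5)*(w - 4)*(w - 1)*(w + 7).
Partial-fraction decomposition: 25/(429*(w + 7)) + 1/(60*(w - 1)) - 113/(66*(w - 4)) + 55/(12*(w - 5)) - 383/(130*(w - 6)).
Integrate each term: A/(w−a) contributes A·log|w−a|.

-383*log(w - 6)/130 + 55*log(w - 5)/12 - 113*log(w - 4)/66 + log(w - 1)/60 + 25*log(w + 7)/429 + C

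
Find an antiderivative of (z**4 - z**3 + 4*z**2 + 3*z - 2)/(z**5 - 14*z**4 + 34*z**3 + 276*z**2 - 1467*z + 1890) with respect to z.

2273*log(z - 7)/192 - 1240*log(z - 6)/99 + 3659*log(z - 3)/2304 + 833*log(z + 5)/8448 - 97/(96*z - 288) + C

Factor the denominator: (z - 7)*(z - 6)*(z - 3)**2*(z + 5).
Partial-fraction decomposition: 833/(8448*(z + 5)) + 3659/(2304*(z - 3)) + 97/(96*(z - 3)**2) - 1240/(99*(z - 6)) + 2273/(192*(z - 7)).
Integrate each term; A/(z−a) gives A·log|z−a|; A/(z−a)² gives −A/(z−a).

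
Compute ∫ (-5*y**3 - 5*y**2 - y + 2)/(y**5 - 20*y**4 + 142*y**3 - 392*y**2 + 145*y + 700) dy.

-655*log(y - 7)/32 - 19*log(y - 5)/3 + 134*log(y - 4)/5 + log(y + 1)/480 - 251/(4*y - 20) + C

Factor the denominator: (y - 7)*(y - 5)**2*(y - 4)*(y + 1).
Partial-fraction decomposition: 1/(480*(y + 1)) + 134/(5*(y - 4)) - 19/(3*(y - 5)) + 251/(4*(y - 5)**2) - 655/(32*(y - 7)).
Integrate each term; A/(y−a) gives A·log|y−a|; A/(y−a)² gives −A/(y−a).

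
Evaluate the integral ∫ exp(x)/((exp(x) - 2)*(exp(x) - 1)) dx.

log(exp(x) - 2) - log(exp(x) - 1) + C

Let u = e^x, du = e^x dx.
The integral becomes ∫ du/((u-2)(u-1)); decompose into partial fractions.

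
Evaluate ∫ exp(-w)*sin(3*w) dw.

-exp(-w)*sin(3*w)/10 - 3*exp(-w)*cos(3*w)/10 + C

Let I denote the integral. Integrate by parts with u = sin(3*w), dv = exp(-w) dw, so v = -exp(-w): I = -exp(-w)*sin(3*w) + 3·∫ exp(-w)*cos(3*w) dw.
Apply parts again with u = cos(3*w), dv = exp(-w) dw: ∫ exp(-w)*cos(3*w) dw = -exp(-w)*cos(3*w) − 3·I. Substituting back brings back I: I = -exp(-w)*sin(3*w) - 3*exp(-w)*cos(3*w) − 9·I.
Solving for I: (1 + 9)·I equals the remaining terms, so I = (1/10)·(-exp(-w)*sin(3*w) - 3*exp(-w)*cos(3*w)).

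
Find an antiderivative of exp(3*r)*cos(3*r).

exp(3*r)*sin(3*r)/6 + exp(3*r)*cos(3*r)/6 + C

Let I denote the integral. Integrate by parts with u = cos(3*r), dv = exp(3*r) dr, so v = exp(3*r)/3: I = exp(3*r)*cos(3*r)/3 + ∫ exp(3*r)*sin(3*r) dr.
Apply parts again with u = sin(3*r), dv = exp(3*r) dr: ∫ exp(3*r)*sin(3*r) dr = exp(3*r)*sin(3*r)/3 − I. Substituting back brings back I: I = exp(3*r)*sin(3*r)/3 + exp(3*r)*cos(3*r)/3 − I.
Solving for I: (1 + 1)·I equals the remaining terms, so I = (1/2)·(exp(3*r)*sin(3*r)/3 + exp(3*r)*cos(3*r)/3).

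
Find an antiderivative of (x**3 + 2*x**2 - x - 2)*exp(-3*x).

(-3*x**3 - 9*x**2 - 3*x + 5)*exp(-3*x)/9 + C

Use integration by parts with u = x**3 + 2*x**2 - x - 2, dv = exp(-3*x) dx, so v = -exp(-3*x)/3.
Apply parts 3 times (tabular method): alternate signs, differentiate u down to 0, integrate dv up.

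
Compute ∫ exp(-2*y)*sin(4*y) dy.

Let I denote the integral. Integrate by parts with u = sin(4*y), dv = exp(-2*y) dy, so v = -exp(-2*y)/2: I = -exp(-2*y)*sin(4*y)/2 + 2·∫ exp(-2*y)*cos(4*y) dy.
Apply parts again with u = cos(4*y), dv = exp(-2*y) dy: ∫ exp(-2*y)*cos(4*y) dy = -exp(-2*y)*cos(4*y)/2 − 2·I. Substituting back brings back I: I = -exp(-2*y)*sin(4*y)/2 - exp(-2*y)*cos(4*y) − 4·I.
Solving for I: (1 + 4)·I equals the remaining terms, so I = (1/5)·(-exp(-2*y)*sin(4*y)/2 - exp(-2*y)*cos(4*y)).

-exp(-2*y)*sin(4*y)/10 - exp(-2*y)*cos(4*y)/5 + C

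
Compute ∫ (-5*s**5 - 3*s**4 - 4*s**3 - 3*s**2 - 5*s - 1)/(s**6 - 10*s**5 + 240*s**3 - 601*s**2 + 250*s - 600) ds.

-1183*log(s - 6)/22 + 18101*log(s - 5)/260 - 2071*log(s - 4)/102 - 4733*log(s + 5)/8580 + log(s**2 + 1)/221 - atan(s)/442 + C

Factor the denominator: (s - 6)*(s - 5)*(s - 4)*(s + 5)*(s**2 + 1).
Partial-fraction decomposition: (4*s - 1)/(442*(s**2 + 1)) - 4733/(8580*(s + 5)) - 2071/(102*(s - 4)) + 18101/(260*(s - 5)) - 1183/(22*(s - 6)).
Integrate each term; A/(s−a) gives A·log|s−a|; the (Bs+D)/(s²+p²) term gives a log and an atan.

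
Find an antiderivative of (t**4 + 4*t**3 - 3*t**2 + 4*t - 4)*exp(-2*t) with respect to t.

(-t**4 - 6*t**3 - 6*t**2 - 10*t - 1)*exp(-2*t)/2 + C

Use integration by parts with u = t**4 + 4*t**3 - 3*t**2 + 4*t - 4, dv = exp(-2*t) dt, so v = -exp(-2*t)/2.
Apply parts 4 times (tabular method): alternate signs, differentiate u down to 0, integrate dv up.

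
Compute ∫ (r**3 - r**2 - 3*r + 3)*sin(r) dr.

Use integration by parts with u = r**3 - r**2 - 3*r + 3, dv = sin(r) dr, so v = -cos(r).
Apply parts 3 times (tabular method): alternate signs, differentiate u down to 0, integrate dv up.

-r**3*cos(r) + 3*r**2*sin(r) + r**2*cos(r) - 2*r*sin(r) + 9*r*cos(r) - 9*sin(r) - 5*cos(r) + C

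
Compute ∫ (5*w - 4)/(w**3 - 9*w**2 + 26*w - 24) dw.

8*log(w - 4) - 11*log(w - 3) + 3*log(w - 2) + C

Factor the denominator: (w - 4)*(w - 3)*(w - 2).
Partial-fraction decomposition: 3/(w - 2) - 11/(w - 3) + 8/(w - 4).
Integrate each term: A/(w−a) contributes A·log|w−a|.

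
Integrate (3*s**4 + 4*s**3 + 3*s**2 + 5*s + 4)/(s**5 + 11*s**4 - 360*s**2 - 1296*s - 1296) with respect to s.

Factor the denominator: (s - 6)*(s + 2)*(s + 3)*(s + 6)**2.
Partial-fraction decomposition: 361/(432*(s + 6)) - 1553/(72*(s + 6)**2) + 151/(81*(s + 3)) - 11/(64*(s + 2)) + 2447/(5184*(s - 6)).
Integrate each term; A/(s−a) gives A·log|s−a|; A/(s−a)² gives −A/(s−a).

2447*log(s - 6)/5184 - 11*log(s + 2)/64 + 151*log(s + 3)/81 + 361*log(s + 6)/432 + 1553/(72*s + 432) + C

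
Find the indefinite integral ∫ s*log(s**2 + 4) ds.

s**2*log(s**2 + 4)/2 - s**2/2 + 2*log(s**2 + 4) + C

Let u = s**2 + 4, so du = (2*s) ds.
The integral becomes (1/2)·∫ log(u) du; integrate by parts with u′=log(u), dv′=du.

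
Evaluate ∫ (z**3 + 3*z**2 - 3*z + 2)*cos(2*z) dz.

Use integration by parts with u = z**3 + 3*z**2 - 3*z + 2, dv = cos(2*z) dz, so v = sin(2*z)/2.
Apply parts 3 times (tabular method): alternate signs, differentiate u down to 0, integrate dv up.

z**3*sin(2*z)/2 + 3*z**2*sin(2*z)/2 + 3*z**2*cos(2*z)/4 - 9*z*sin(2*z)/4 + 3*z*cos(2*z)/2 + sin(2*z)/4 - 9*cos(2*z)/8 + C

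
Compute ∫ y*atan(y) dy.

y**2*atan(y)/2 - y/2 + atan(y)/2 + C

Use integration by parts with u = arctan(y), dv = y dy.
Then du = 1/(y**2 + 1) dy.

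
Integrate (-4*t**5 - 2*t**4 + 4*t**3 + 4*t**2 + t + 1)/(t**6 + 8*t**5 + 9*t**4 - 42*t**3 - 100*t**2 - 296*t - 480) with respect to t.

Factor the denominator: (t - 3)*(t + 2)*(t + 4)*(t + 5)*(t**2 + 4).
Partial-fraction decomposition: (83*t + 678)/(1040*(t**2 + 4)) - 187/(12*(t + 5)) + 3389/(280*(t + 4)) - 79/(240*(t + 2)) - 493/(1820*(t - 3)).
Integrate each term; A/(t−a) gives A·log|t−a|; the (Bt+D)/(t²+p²) term gives a log and an atan.

-493*log(t - 3)/1820 - 79*log(t + 2)/240 + 3389*log(t + 4)/280 - 187*log(t + 5)/12 + 83*log(t**2 + 4)/2080 + 339*atan(t/2)/1040 + C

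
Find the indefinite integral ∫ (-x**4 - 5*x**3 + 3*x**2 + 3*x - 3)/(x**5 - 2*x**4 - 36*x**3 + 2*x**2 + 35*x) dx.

-3*log(x)/35 - 439*log(x - 7)/448 + log(x - 1)/24 - log(x + 1)/64 + 19*log(x + 5)/480 + C

Factor the denominator: x*(x - 7)*(x - 1)*(x + 1)*(x + 5).
Partial-fraction decomposition: 19/(480*(x + 5)) - 1/(64*(x + 1)) + 1/(24*(x - 1)) - 439/(448*(x - 7)) - 3/(35*x).
Integrate each term: A/(x−a) contributes A·log|x−a|.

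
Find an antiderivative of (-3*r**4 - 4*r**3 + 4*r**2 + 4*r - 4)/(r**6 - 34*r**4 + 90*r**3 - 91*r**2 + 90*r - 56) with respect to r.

-158*log(r - 4)/187 + 2*log(r - 2)/3 - log(r - 1)/16 + 1889*log(r + 7)/13200 + 83*log(r**2 + 1)/1700 + 47*atan(r)/425 + C

Factor the denominator: (r - 4)*(r - 2)*(r - 1)*(r + 7)*(r**2 + 1).
Partial-fraction decomposition: (83*r + 94)/(850*(r**2 + 1)) + 1889/(13200*(r + 7)) - 1/(16*(r - 1)) + 2/(3*(r - 2)) - 158/(187*(r - 4)).
Integrate each term; A/(r−a) gives A·log|r−a|; the (Br+D)/(r²+p²) term gives a log and an atan.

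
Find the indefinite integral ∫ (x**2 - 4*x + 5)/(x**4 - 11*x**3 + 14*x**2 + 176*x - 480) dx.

17*log(x - 6)/20 - 10*log(x - 5)/9 + 5*log(x - 4)/16 - 37*log(x + 4)/720 + C

Factor the denominator: (x - 6)*(x - 5)*(x - 4)*(x + 4).
Partial-fraction decomposition: -37/(720*(x + 4)) + 5/(16*(x - 4)) - 10/(9*(x - 5)) + 17/(20*(x - 6)).
Integrate each term: A/(x−a) contributes A·log|x−a|.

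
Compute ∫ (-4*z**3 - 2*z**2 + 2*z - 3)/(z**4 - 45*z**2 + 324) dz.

Factor the denominator: (z - 6)*(z - 3)*(z + 3)*(z + 6).
Partial-fraction decomposition: -259/(108*(z + 6)) + 1/(2*(z + 3)) + 41/(54*(z - 3)) - 103/(36*(z - 6)).
Integrate each term: A/(z−a) contributes A·log|z−a|.

-103*log(z - 6)/36 + 41*log(z - 3)/54 + log(z + 3)/2 - 259*log(z + 6)/108 + C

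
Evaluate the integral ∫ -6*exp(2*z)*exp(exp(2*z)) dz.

Let u = exp(2*z), so du = (2*exp(2*z)) dz.
Rewriting, the integral becomes -3·∫ e^u du = -3·e^u.
Substituting back, u = exp(2*z).

-3*exp(exp(2*z)) + C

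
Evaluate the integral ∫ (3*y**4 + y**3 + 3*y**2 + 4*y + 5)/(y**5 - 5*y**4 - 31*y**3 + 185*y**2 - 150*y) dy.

-log(y)/30 + 1301*log(y - 5)/605 + log(y - 1)/7 + 3761*log(y + 6)/5082 - 105/(11*y - 55) + C

Factor the denominator: y*(y - 5)**2*(y - 1)*(y + 6).
Partial-fraction decomposition: 3761/(5082*(y + 6)) + 1/(7*(y - 1)) + 1301/(605*(y - 5)) + 105/(11*(y - 5)**2) - 1/(30*y).
Integrate each term; A/(y−a) gives A·log|y−a|; A/(y−a)² gives −A/(y−a).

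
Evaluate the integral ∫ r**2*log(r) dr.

r**3*log(r)/3 - r**3/9 + C

Use integration by parts with u = log(r), dv = r**2 dr.
Then du = 1/r dr and v = r**3/3.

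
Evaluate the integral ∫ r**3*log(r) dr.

r**4*log(r)/4 - r**4/16 + C

Use integration by parts with u = log(r), dv = r**3 dr.
Then du = 1/r dr and v = r**4/4.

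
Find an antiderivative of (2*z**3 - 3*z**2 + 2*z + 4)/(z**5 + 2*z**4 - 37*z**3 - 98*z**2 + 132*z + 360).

85*log(z - 6)/792 - 3*log(z - 2)/140 - 7*log(z + 2)/24 + 83*log(z + 3)/90 - 331*log(z + 5)/462 + C

Factor the denominator: (z - 6)*(z - 2)*(z + 2)*(z + 3)*(z + 5).
Partial-fraction decomposition: -331/(462*(z + 5)) + 83/(90*(z + 3)) - 7/(24*(z + 2)) - 3/(140*(z - 2)) + 85/(792*(z - 6)).
Integrate each term: A/(z−a) contributes A·log|z−a|.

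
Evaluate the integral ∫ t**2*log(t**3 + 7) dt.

Let u = t**3 + 7, so du = (3*t**2) dt.
The integral becomes (1/3)·∫ log(u) du; integrate by parts with u′=log(u), dv′=du.

t**3*log(t**3 + 7)/3 - t**3/3 + 7*log(t**3 + 7)/3 + C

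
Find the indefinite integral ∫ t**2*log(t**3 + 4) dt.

t**3*log(t**3 + 4)/3 - t**3/3 + 4*log(t**3 + 4)/3 + C

Let u = t**3 + 4, so du = (3*t**2) dt.
The integral becomes (1/3)·∫ log(u) du; integrate by parts with u′=log(u), dv′=du.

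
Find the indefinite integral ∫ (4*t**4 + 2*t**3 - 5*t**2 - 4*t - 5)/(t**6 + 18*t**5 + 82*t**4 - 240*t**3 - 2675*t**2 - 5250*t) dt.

Factor the denominator: t*(t - 5)*(t + 5)**2*(t + 6)*(t + 7).
Partial-fraction decomposition: -1087/(42*(t + 7)) + 4591/(66*(t + 6)) - 1093/(25*(t + 5)) + 107/(5*(t + 5)**2) + 13/(330*(t - 5)) + 1/(1050*t).
Integrate each term; A/(t−a) gives A·log|t−a|; A/(t−a)² gives −A/(t−a).

log(t)/1050 + 13*log(t - 5)/330 - 1093*log(t + 5)/25 + 4591*log(t + 6)/66 - 1087*log(t + 7)/42 - 107/(5*t + 25) + C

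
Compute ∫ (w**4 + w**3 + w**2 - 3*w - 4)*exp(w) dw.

Use integration by parts with u = w**4 + w**3 + w**2 - 3*w - 4, dv = exp(w) dw, so v = exp(w).
Apply parts 4 times (tabular method): alternate signs, differentiate u down to 0, integrate dv up.

(w**4 - 3*w**3 + 10*w**2 - 23*w + 19)*exp(w) + C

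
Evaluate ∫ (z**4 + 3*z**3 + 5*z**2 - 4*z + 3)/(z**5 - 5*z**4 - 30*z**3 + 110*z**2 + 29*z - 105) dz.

1825*log(z - 7)/1152 - 99*log(z - 3)/128 + log(z - 1)/18 - 5*log(z + 1)/128 + 199*log(z + 5)/1152 + C

Factor the denominator: (z - 7)*(z - 3)*(z - 1)*(z + 1)*(z + 5).
Partial-fraction decomposition: 199/(1152*(z + 5)) - 5/(128*(z + 1)) + 1/(18*(z - 1)) - 99/(128*(z - 3)) + 1825/(1152*(z - 7)).
Integrate each term: A/(z−a) contributes A·log|z−a|.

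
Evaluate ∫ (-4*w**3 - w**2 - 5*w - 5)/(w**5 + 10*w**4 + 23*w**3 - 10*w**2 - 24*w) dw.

5*log(w)/24 - 3*log(w - 1)/14 + log(w + 1)/10 - 17*log(w + 4)/8 + 853*log(w + 6)/420 + C

Factor the denominator: w*(w - 1)*(w + 1)*(w + 4)*(w + 6).
Partial-fraction decomposition: 853/(420*(w + 6)) - 17/(8*(w + 4)) + 1/(10*(w + 1)) - 3/(14*(w - 1)) + 5/(24*w).
Integrate each term: A/(w−a) contributes A·log|w−a|.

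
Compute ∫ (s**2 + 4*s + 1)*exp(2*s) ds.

(2*s**2 + 6*s - 1)*exp(2*s)/4 + C

Use integration by parts with u = s**2 + 4*s + 1, dv = exp(2*s) ds, so v = exp(2*s)/2.
Apply parts 2 times (tabular method): alternate signs, differentiate u down to 0, integrate dv up.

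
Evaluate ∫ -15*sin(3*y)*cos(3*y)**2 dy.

Let u = cos(3*y), so du = (-3*sin(3*y)) dy.
Rewriting, the integral becomes 5·∫ u^2 du = 5·u^3/3.
Substituting back, u = cos(3*y).

5*cos(3*y)**3/3 + C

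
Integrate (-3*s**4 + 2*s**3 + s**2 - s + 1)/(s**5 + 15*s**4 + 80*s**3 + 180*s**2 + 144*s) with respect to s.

Factor the denominator: s*(s + 2)*(s + 3)*(s + 4)*(s + 6).
Partial-fraction decomposition: -4277/(144*(s + 6)) + 875/(16*(s + 4)) - 284/(9*(s + 3)) + 57/(16*(s + 2)) + 1/(144*s).
Integrate each term: A/(s−a) contributes A·log|s−a|.

log(s)/144 + 57*log(s + 2)/16 - 284*log(s + 3)/9 + 875*log(s + 4)/16 - 4277*log(s + 6)/144 + C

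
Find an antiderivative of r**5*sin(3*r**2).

-r**4*cos(3*r**2)/6 + r**2*sin(3*r**2)/9 + cos(3*r**2)/27 + C

Let u = r², du = 2r dr; rewrite as (1/2)∫ u^2·sin(3u) du.
Now integrate by parts 2 times.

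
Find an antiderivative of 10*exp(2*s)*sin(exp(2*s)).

-5*cos(exp(2*s)) + C

Let u = exp(2*s), so du = (2*exp(2*s)) ds.
Rewriting, the integral becomes 5·∫ sin(u) du = 5·-cos(u).
Substituting back, u = exp(2*s).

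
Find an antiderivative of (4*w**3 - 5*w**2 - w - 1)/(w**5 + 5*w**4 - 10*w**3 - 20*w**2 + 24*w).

-log(w)/24 + 9*log(w - 2)/64 + log(w - 1)/7 + 17*log(w + 2)/32 - 1039*log(w + 6)/1344 + C

Factor the denominator: w*(w - 2)*(w - 1)*(w + 2)*(w + 6).
Partial-fraction decomposition: -1039/(1344*(w + 6)) + 17/(32*(w + 2)) + 1/(7*(w - 1)) + 9/(64*(w - 2)) - 1/(24*w).
Integrate each term: A/(w−a) contributes A·log|w−a|.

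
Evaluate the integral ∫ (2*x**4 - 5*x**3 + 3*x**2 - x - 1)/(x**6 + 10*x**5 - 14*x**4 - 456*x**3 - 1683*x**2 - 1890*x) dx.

Factor the denominator: x*(x - 7)*(x + 3)**2*(x + 5)*(x + 6).
Partial-fraction decomposition: -3785/(702*(x + 6)) + 977/(120*(x + 5)) - 139/(50*(x + 3)) + 163/(90*(x + 3)**2) + 1613/(54600*(x - 7)) + 1/(1890*x).
Integrate each term; A/(x−a) gives A·log|x−a|; A/(x−a)² gives −A/(x−a).

log(x)/1890 + 1613*log(x - 7)/54600 - 139*log(x + 3)/50 + 977*log(x + 5)/120 - 3785*log(x + 6)/702 - 163/(90*x + 270) + C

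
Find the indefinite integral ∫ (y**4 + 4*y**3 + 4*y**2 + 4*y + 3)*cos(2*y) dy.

y**4*sin(2*y)/2 + 2*y**3*sin(2*y) + y**3*cos(2*y) + y**2*sin(2*y)/2 + 3*y**2*cos(2*y) - y*sin(2*y) + y*cos(2*y)/2 + 5*sin(2*y)/4 - cos(2*y)/2 + C

Use integration by parts with u = y**4 + 4*y**3 + 4*y**2 + 4*y + 3, dv = cos(2*y) dy, so v = sin(2*y)/2.
Apply parts 4 times (tabular method): alternate signs, differentiate u down to 0, integrate dv up.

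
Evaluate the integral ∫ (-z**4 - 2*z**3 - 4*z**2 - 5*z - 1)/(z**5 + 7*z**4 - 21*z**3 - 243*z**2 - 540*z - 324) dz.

-1903*log(z - 6)/6804 - log(z + 1)/140 + 1069*log(z + 3)/972 - 979*log(z + 6)/540 + 49/(54*z + 162) + C

Factor the denominator: (z - 6)*(z + 1)*(z + 3)**2*(z + 6).
Partial-fraction decomposition: -979/(540*(z + 6)) + 1069/(972*(z + 3)) - 49/(54*(z + 3)**2) - 1/(140*(z + 1)) - 1903/(6804*(z - 6)).
Integrate each term; A/(z−a) gives A·log|z−a|; A/(z−a)² gives −A/(z−a).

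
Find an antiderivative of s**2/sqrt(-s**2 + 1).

Substitute s = sin(θ), so ds = cos(θ) dθ and the radical becomes sqrt(-s**2 + 1) = cos(θ) by the Pythagorean identity.
Integrate the resulting trig expression in θ, then back-substitute θ = asin(s), sin(θ) = s, cos(θ) = sqrt(-s**2 + 1) (absorbing any constant into C).

-s*sqrt(-s**2 + 1)/2 + asin(s)/2 + C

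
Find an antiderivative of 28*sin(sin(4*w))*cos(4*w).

Let u = sin(4*w), so du = (4*cos(4*w)) dw.
Rewriting, the integral becomes 7·∫ sin(u) du = 7·-cos(u).
Substituting back, u = sin(4*w).

-7*cos(sin(4*w)) + C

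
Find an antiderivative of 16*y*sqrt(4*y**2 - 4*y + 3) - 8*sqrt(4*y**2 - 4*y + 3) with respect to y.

4*(4*y**2 - 4*y + 3)**(3/2)/3 + C

Let u = 4*y**2 - 4*y + 3, so du = (8*y - 4) dy.
Rewriting, the integral becomes 2·∫ √u du = 2·(2/3)u^(3/2).
Substituting back, u = 4*y**2 - 4*y + 3.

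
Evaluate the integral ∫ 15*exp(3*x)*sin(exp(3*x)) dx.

-5*cos(exp(3*x)) + C

Let u = exp(3*x), so du = (3*exp(3*x)) dx.
Rewriting, the integral becomes 5·∫ sin(u) du = 5·-cos(u).
Substituting back, u = exp(3*x).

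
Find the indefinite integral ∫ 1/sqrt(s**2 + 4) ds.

log(s + sqrt(s**2 + 4)) + C

Substitute s = 2·tan(θ), so ds = 2·sec(θ)^2 dθ and the radical becomes sqrt(s**2 + 4) = 2·sec(θ) by the Pythagorean identity.
Integrate the resulting trig expression in θ, then back-substitute tan(θ) = s/2, sec(θ) = sqrt(s**2 + 4)/2 (absorbing any constant into C).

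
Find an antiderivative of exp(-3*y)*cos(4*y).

Let I denote the integral. Integrate by parts with u = cos(4*y), dv = exp(-3*y) dy, so v = -exp(-3*y)/3: I = -exp(-3*y)*cos(4*y)/3 − (4/3)·∫ exp(-3*y)*sin(4*y) dy.
Apply parts again with u = sin(4*y), dv = exp(-3*y) dy: ∫ exp(-3*y)*sin(4*y) dy = -exp(-3*y)*sin(4*y)/3 + (4/3)·I. Substituting back brings back I: I = 4*exp(-3*y)*sin(4*y)/9 - exp(-3*y)*cos(4*y)/3 − (16/9)·I.
Solving for I: (1 + 16/9)·I equals the remaining terms, so I = (9/25)·(4*exp(-3*y)*sin(4*y)/9 - exp(-3*y)*cos(4*y)/3).

4*exp(-3*y)*sin(4*y)/25 - 3*exp(-3*y)*cos(4*y)/25 + C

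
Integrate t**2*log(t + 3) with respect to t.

Use integration by parts with u = log(t + 3), dv = t**2 dt.
Then du = 1/(t + 3) dt and v = t**3/3.

t**3*log(t + 3)/3 - t**3/9 + t**2/2 - 3*t + 9*log(t + 3) + C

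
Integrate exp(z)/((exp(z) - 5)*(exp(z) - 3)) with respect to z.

Let u = e^z, du = e^z dz.
The integral becomes ∫ du/((u-5)(u-3)); decompose into partial fractions.

log(exp(z) - 5)/2 - log(exp(z) - 3)/2 + C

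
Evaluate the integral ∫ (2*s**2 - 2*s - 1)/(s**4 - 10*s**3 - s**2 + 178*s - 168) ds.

Factor the denominator: (s - 7)*(s - 6)*(s - 1)*(s + 4).
Partial-fraction decomposition: -39/(550*(s + 4)) - 1/(150*(s - 1)) - 59/(50*(s - 6)) + 83/(66*(s - 7)).
Integrate each term: A/(s−a) contributes A·log|s−a|.

83*log(s - 7)/66 - 59*log(s - 6)/50 - log(s - 1)/150 - 39*log(s + 4)/550 + C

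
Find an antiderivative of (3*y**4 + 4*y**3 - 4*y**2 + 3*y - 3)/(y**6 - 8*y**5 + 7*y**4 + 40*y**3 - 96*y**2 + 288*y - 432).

Factor the denominator: (y - 6)*(y - 3)*(y - 2)*(y + 3)*(y**2 + 4).
Partial-fraction decomposition: -(48*y + 113)/(520*(y**2 + 4)) - 29/(1170*(y + 3)) + 67/(160*(y - 2)) - 107/(78*(y - 3)) + 1541/(1440*(y - 6)).
Integrate each term; A/(y−a) gives A·log|y−a|; the (By+D)/(y²+p²) term gives a log and an atan.

1541*log(y - 6)/1440 - 107*log(y - 3)/78 + 67*log(y - 2)/160 - 29*log(y + 3)/1170 - 3*log(y**2 + 4)/65 - 113*atan(y/2)/1040 + C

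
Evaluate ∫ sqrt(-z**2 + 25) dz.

z*sqrt(-z**2 + 25)/2 + 25*asin(z/5)/2 + C

Substitute z = 5·sin(θ), so dz = 5·cos(θ) dθ and the radical becomes sqrt(-z**2 + 25) = 5·cos(θ) by the Pythagorean identity.
Integrate the resulting trig expression in θ, then back-substitute θ = asin(z/5), sin(θ) = z/5, cos(θ) = sqrt(-z**2 + 25)/5 (absorbing any constant into C).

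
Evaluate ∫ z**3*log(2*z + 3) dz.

z**4*log(2*z + 3)/4 - z**4/16 + z**3/8 - 9*z**2/32 + 27*z/32 - 81*log(2*z + 3)/64 + C

Use integration by parts with u = log(2*z + 3), dv = z**3 dz.
Then du = 2/(2*z + 3) dz and v = z**4/4.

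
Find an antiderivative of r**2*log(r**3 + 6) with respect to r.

Let u = r**3 + 6, so du = (3*r**2) dr.
The integral becomes (1/3)·∫ log(u) du; integrate by parts with u′=log(u), dv′=du.

r**3*log(r**3 + 6)/3 - r**3/3 + 2*log(r**3 + 6) + C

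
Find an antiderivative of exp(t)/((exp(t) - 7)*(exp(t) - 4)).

log(exp(t) - 7)/3 - log(exp(t) - 4)/3 + C

Let u = e^t, du = e^t dt.
The integral becomes ∫ du/((u-7)(u-4)); decompose into partial fractions.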